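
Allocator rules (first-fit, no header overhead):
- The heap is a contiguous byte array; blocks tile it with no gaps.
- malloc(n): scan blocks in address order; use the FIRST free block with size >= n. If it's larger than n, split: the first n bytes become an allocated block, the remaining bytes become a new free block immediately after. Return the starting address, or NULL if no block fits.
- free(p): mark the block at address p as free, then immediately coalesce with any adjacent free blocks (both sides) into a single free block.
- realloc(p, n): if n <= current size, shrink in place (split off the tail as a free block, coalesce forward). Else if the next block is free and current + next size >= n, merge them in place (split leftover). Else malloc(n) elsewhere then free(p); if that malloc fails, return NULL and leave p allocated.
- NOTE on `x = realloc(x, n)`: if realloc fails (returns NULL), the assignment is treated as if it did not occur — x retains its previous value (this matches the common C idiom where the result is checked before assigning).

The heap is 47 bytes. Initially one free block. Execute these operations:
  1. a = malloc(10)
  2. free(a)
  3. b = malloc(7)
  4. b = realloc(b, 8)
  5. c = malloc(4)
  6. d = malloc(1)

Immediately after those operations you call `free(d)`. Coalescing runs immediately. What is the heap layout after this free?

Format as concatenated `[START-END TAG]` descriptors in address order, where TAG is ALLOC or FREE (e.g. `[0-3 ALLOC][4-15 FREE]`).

Answer: [0-7 ALLOC][8-11 ALLOC][12-46 FREE]

Derivation:
Op 1: a = malloc(10) -> a = 0; heap: [0-9 ALLOC][10-46 FREE]
Op 2: free(a) -> (freed a); heap: [0-46 FREE]
Op 3: b = malloc(7) -> b = 0; heap: [0-6 ALLOC][7-46 FREE]
Op 4: b = realloc(b, 8) -> b = 0; heap: [0-7 ALLOC][8-46 FREE]
Op 5: c = malloc(4) -> c = 8; heap: [0-7 ALLOC][8-11 ALLOC][12-46 FREE]
Op 6: d = malloc(1) -> d = 12; heap: [0-7 ALLOC][8-11 ALLOC][12-12 ALLOC][13-46 FREE]
free(d): d = 12 -> block [12-12 ALLOC]; mark free, coalesce with adjacent free neighbors -> [0-7 ALLOC][8-11 ALLOC][12-46 FREE]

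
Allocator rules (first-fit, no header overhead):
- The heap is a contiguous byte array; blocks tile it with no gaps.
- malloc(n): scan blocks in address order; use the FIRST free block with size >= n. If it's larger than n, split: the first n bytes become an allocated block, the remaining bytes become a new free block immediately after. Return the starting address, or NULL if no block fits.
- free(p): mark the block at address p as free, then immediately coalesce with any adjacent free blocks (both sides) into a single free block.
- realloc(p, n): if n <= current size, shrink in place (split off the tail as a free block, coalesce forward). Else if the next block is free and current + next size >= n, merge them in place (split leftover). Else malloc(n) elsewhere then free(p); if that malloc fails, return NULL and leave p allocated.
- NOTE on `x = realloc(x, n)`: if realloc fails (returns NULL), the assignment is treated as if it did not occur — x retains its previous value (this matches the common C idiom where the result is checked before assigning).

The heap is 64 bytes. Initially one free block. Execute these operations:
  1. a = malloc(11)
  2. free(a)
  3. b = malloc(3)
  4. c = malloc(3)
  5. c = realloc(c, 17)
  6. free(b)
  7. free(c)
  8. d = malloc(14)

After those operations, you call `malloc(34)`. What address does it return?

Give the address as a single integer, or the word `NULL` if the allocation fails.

Op 1: a = malloc(11) -> a = 0; heap: [0-10 ALLOC][11-63 FREE]
Op 2: free(a) -> (freed a); heap: [0-63 FREE]
Op 3: b = malloc(3) -> b = 0; heap: [0-2 ALLOC][3-63 FREE]
Op 4: c = malloc(3) -> c = 3; heap: [0-2 ALLOC][3-5 ALLOC][6-63 FREE]
Op 5: c = realloc(c, 17) -> c = 3; heap: [0-2 ALLOC][3-19 ALLOC][20-63 FREE]
Op 6: free(b) -> (freed b); heap: [0-2 FREE][3-19 ALLOC][20-63 FREE]
Op 7: free(c) -> (freed c); heap: [0-63 FREE]
Op 8: d = malloc(14) -> d = 0; heap: [0-13 ALLOC][14-63 FREE]
malloc(34): first-fit scan over [0-13 ALLOC][14-63 FREE] -> 14

Answer: 14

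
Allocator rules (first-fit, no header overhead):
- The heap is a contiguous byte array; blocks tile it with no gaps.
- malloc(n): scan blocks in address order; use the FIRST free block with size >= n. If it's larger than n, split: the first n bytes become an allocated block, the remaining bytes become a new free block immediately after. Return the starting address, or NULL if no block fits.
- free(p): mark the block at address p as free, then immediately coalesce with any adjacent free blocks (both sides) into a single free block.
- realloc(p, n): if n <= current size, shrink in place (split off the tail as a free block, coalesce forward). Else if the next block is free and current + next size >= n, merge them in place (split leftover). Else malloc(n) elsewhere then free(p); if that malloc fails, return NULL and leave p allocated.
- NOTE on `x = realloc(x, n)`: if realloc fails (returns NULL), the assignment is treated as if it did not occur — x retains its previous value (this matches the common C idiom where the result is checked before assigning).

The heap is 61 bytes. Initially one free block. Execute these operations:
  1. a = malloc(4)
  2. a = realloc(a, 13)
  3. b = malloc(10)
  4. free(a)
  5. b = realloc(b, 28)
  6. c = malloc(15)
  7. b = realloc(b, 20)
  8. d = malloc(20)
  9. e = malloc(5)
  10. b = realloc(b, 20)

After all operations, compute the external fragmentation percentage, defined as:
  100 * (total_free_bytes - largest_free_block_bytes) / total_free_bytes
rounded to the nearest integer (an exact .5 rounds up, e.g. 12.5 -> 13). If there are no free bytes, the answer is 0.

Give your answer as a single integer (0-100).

Answer: 62

Derivation:
Op 1: a = malloc(4) -> a = 0; heap: [0-3 ALLOC][4-60 FREE]
Op 2: a = realloc(a, 13) -> a = 0; heap: [0-12 ALLOC][13-60 FREE]
Op 3: b = malloc(10) -> b = 13; heap: [0-12 ALLOC][13-22 ALLOC][23-60 FREE]
Op 4: free(a) -> (freed a); heap: [0-12 FREE][13-22 ALLOC][23-60 FREE]
Op 5: b = realloc(b, 28) -> b = 13; heap: [0-12 FREE][13-40 ALLOC][41-60 FREE]
Op 6: c = malloc(15) -> c = 41; heap: [0-12 FREE][13-40 ALLOC][41-55 ALLOC][56-60 FREE]
Op 7: b = realloc(b, 20) -> b = 13; heap: [0-12 FREE][13-32 ALLOC][33-40 FREE][41-55 ALLOC][56-60 FREE]
Op 8: d = malloc(20) -> d = NULL; heap: [0-12 FREE][13-32 ALLOC][33-40 FREE][41-55 ALLOC][56-60 FREE]
Op 9: e = malloc(5) -> e = 0; heap: [0-4 ALLOC][5-12 FREE][13-32 ALLOC][33-40 FREE][41-55 ALLOC][56-60 FREE]
Op 10: b = realloc(b, 20) -> b = 13; heap: [0-4 ALLOC][5-12 FREE][13-32 ALLOC][33-40 FREE][41-55 ALLOC][56-60 FREE]
Free blocks: [8 8 5] total_free=21 largest=8 -> 100*(21-8)/21 = 1300/21 ≈ 61.905 -> rounds to 62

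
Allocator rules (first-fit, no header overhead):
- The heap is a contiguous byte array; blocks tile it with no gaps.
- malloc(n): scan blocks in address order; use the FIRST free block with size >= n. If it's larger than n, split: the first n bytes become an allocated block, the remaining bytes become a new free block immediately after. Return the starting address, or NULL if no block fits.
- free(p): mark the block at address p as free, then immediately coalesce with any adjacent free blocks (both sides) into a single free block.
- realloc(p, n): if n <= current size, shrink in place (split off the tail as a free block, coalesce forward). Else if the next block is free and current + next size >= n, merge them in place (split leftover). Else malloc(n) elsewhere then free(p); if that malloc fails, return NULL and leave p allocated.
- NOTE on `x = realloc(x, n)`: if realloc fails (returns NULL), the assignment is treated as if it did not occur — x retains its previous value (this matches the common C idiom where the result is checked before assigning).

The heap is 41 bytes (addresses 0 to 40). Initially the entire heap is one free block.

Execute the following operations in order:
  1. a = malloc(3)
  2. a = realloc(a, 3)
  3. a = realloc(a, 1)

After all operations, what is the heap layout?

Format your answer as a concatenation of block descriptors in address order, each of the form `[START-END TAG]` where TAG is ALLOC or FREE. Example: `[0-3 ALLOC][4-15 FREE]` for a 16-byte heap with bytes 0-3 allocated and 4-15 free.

Op 1: a = malloc(3) -> a = 0; heap: [0-2 ALLOC][3-40 FREE]
Op 2: a = realloc(a, 3) -> a = 0; heap: [0-2 ALLOC][3-40 FREE]
Op 3: a = realloc(a, 1) -> a = 0; heap: [0-0 ALLOC][1-40 FREE]

Answer: [0-0 ALLOC][1-40 FREE]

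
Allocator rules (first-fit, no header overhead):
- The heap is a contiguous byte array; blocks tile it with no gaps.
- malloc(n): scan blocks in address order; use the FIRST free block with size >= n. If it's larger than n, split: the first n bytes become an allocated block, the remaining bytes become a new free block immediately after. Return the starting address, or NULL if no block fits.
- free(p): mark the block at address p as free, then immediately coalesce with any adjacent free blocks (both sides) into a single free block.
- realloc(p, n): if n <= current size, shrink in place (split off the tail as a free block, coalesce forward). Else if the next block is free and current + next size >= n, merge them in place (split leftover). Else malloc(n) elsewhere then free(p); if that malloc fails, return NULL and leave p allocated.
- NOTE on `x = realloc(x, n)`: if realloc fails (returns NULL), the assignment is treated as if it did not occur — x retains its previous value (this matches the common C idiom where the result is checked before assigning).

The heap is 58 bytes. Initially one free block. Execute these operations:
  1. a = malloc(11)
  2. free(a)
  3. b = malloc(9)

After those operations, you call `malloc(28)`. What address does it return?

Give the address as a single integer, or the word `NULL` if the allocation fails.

Answer: 9

Derivation:
Op 1: a = malloc(11) -> a = 0; heap: [0-10 ALLOC][11-57 FREE]
Op 2: free(a) -> (freed a); heap: [0-57 FREE]
Op 3: b = malloc(9) -> b = 0; heap: [0-8 ALLOC][9-57 FREE]
malloc(28): first-fit scan over [0-8 ALLOC][9-57 FREE] -> 9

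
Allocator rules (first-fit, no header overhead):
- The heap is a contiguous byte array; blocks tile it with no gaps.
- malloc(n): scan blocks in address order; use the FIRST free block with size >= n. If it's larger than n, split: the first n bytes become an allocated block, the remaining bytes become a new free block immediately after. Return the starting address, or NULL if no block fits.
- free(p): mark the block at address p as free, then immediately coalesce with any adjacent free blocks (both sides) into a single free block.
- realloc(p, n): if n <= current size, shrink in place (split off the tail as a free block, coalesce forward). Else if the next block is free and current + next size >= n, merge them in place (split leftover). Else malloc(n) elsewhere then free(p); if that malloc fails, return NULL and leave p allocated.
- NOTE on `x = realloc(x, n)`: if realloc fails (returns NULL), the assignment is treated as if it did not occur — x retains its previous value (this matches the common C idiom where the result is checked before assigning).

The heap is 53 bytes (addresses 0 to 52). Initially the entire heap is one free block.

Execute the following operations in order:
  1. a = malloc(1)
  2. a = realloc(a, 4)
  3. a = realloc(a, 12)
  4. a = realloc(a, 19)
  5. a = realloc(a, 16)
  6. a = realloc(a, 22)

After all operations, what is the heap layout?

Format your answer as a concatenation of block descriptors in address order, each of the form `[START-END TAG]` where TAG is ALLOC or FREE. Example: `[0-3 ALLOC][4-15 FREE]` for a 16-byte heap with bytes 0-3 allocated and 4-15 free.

Op 1: a = malloc(1) -> a = 0; heap: [0-0 ALLOC][1-52 FREE]
Op 2: a = realloc(a, 4) -> a = 0; heap: [0-3 ALLOC][4-52 FREE]
Op 3: a = realloc(a, 12) -> a = 0; heap: [0-11 ALLOC][12-52 FREE]
Op 4: a = realloc(a, 19) -> a = 0; heap: [0-18 ALLOC][19-52 FREE]
Op 5: a = realloc(a, 16) -> a = 0; heap: [0-15 ALLOC][16-52 FREE]
Op 6: a = realloc(a, 22) -> a = 0; heap: [0-21 ALLOC][22-52 FREE]

Answer: [0-21 ALLOC][22-52 FREE]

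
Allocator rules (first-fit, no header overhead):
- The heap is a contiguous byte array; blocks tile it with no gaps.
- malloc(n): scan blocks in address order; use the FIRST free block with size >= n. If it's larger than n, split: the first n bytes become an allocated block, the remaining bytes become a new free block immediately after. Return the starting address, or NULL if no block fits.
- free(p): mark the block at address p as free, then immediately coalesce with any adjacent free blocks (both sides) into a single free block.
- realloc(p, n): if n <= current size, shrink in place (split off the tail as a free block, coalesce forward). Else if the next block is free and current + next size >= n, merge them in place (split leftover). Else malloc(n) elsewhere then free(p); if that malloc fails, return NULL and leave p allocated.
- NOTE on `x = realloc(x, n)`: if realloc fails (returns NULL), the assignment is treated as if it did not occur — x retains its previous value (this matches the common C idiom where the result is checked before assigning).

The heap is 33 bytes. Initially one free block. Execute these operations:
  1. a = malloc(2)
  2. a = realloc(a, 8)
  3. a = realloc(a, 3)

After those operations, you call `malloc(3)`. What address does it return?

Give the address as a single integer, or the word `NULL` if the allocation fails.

Answer: 3

Derivation:
Op 1: a = malloc(2) -> a = 0; heap: [0-1 ALLOC][2-32 FREE]
Op 2: a = realloc(a, 8) -> a = 0; heap: [0-7 ALLOC][8-32 FREE]
Op 3: a = realloc(a, 3) -> a = 0; heap: [0-2 ALLOC][3-32 FREE]
malloc(3): first-fit scan over [0-2 ALLOC][3-32 FREE] -> 3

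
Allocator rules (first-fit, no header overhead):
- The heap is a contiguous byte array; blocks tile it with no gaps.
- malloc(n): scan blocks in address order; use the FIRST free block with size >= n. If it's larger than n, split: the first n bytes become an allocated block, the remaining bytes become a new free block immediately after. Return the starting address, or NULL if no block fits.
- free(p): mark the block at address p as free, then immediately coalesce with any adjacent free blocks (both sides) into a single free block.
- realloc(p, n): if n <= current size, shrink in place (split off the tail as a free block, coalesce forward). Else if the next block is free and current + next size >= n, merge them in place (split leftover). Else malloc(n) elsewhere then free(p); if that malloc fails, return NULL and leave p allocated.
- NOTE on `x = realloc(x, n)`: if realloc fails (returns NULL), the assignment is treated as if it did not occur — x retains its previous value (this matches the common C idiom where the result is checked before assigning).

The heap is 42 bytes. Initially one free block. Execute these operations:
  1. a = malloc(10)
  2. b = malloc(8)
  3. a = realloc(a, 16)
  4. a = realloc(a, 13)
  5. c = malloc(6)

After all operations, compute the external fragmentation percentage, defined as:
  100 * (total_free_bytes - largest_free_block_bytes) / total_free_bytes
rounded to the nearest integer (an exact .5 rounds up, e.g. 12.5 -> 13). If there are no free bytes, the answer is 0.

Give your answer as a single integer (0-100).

Answer: 27

Derivation:
Op 1: a = malloc(10) -> a = 0; heap: [0-9 ALLOC][10-41 FREE]
Op 2: b = malloc(8) -> b = 10; heap: [0-9 ALLOC][10-17 ALLOC][18-41 FREE]
Op 3: a = realloc(a, 16) -> a = 18; heap: [0-9 FREE][10-17 ALLOC][18-33 ALLOC][34-41 FREE]
Op 4: a = realloc(a, 13) -> a = 18; heap: [0-9 FREE][10-17 ALLOC][18-30 ALLOC][31-41 FREE]
Op 5: c = malloc(6) -> c = 0; heap: [0-5 ALLOC][6-9 FREE][10-17 ALLOC][18-30 ALLOC][31-41 FREE]
Free blocks: [4 11] total_free=15 largest=11 -> 100*(15-11)/15 = 400/15 ≈ 26.667 -> rounds to 27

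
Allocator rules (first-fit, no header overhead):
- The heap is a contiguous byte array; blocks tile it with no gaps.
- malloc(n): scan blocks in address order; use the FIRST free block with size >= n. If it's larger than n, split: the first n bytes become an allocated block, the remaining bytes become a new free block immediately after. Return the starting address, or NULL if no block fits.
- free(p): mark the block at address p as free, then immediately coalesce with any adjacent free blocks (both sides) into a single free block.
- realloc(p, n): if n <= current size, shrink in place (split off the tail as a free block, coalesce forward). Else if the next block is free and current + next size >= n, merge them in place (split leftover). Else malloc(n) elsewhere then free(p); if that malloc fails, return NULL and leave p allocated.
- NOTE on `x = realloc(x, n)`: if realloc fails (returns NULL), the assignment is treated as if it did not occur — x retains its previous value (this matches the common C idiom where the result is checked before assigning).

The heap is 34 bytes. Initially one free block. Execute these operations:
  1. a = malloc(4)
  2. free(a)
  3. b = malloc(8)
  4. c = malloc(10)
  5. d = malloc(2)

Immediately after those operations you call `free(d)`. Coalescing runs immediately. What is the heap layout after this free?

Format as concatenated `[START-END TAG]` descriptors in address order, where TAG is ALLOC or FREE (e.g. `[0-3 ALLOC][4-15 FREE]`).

Op 1: a = malloc(4) -> a = 0; heap: [0-3 ALLOC][4-33 FREE]
Op 2: free(a) -> (freed a); heap: [0-33 FREE]
Op 3: b = malloc(8) -> b = 0; heap: [0-7 ALLOC][8-33 FREE]
Op 4: c = malloc(10) -> c = 8; heap: [0-7 ALLOC][8-17 ALLOC][18-33 FREE]
Op 5: d = malloc(2) -> d = 18; heap: [0-7 ALLOC][8-17 ALLOC][18-19 ALLOC][20-33 FREE]
free(d): d = 18 -> block [18-19 ALLOC]; mark free, coalesce with adjacent free neighbors -> [0-7 ALLOC][8-17 ALLOC][18-33 FREE]

Answer: [0-7 ALLOC][8-17 ALLOC][18-33 FREE]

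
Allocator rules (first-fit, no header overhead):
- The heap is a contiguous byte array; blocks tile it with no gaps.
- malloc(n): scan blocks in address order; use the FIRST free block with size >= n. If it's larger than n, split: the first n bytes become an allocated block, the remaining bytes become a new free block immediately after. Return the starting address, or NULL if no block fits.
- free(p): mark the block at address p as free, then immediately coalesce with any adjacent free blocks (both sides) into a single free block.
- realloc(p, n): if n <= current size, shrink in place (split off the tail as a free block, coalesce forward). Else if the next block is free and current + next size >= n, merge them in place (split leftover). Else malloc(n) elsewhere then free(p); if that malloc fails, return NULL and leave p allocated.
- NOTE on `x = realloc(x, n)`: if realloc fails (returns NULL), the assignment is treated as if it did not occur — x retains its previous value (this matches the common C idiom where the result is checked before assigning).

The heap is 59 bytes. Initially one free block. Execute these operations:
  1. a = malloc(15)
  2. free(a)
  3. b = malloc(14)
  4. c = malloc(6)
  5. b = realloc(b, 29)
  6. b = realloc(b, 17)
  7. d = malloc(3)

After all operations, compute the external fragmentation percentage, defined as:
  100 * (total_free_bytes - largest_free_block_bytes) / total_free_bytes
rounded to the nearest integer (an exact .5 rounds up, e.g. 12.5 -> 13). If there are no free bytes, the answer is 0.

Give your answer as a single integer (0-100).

Op 1: a = malloc(15) -> a = 0; heap: [0-14 ALLOC][15-58 FREE]
Op 2: free(a) -> (freed a); heap: [0-58 FREE]
Op 3: b = malloc(14) -> b = 0; heap: [0-13 ALLOC][14-58 FREE]
Op 4: c = malloc(6) -> c = 14; heap: [0-13 ALLOC][14-19 ALLOC][20-58 FREE]
Op 5: b = realloc(b, 29) -> b = 20; heap: [0-13 FREE][14-19 ALLOC][20-48 ALLOC][49-58 FREE]
Op 6: b = realloc(b, 17) -> b = 20; heap: [0-13 FREE][14-19 ALLOC][20-36 ALLOC][37-58 FREE]
Op 7: d = malloc(3) -> d = 0; heap: [0-2 ALLOC][3-13 FREE][14-19 ALLOC][20-36 ALLOC][37-58 FREE]
Free blocks: [11 22] total_free=33 largest=22 -> 100*(33-22)/33 = 1100/33 ≈ 33.333 -> rounds to 33

Answer: 33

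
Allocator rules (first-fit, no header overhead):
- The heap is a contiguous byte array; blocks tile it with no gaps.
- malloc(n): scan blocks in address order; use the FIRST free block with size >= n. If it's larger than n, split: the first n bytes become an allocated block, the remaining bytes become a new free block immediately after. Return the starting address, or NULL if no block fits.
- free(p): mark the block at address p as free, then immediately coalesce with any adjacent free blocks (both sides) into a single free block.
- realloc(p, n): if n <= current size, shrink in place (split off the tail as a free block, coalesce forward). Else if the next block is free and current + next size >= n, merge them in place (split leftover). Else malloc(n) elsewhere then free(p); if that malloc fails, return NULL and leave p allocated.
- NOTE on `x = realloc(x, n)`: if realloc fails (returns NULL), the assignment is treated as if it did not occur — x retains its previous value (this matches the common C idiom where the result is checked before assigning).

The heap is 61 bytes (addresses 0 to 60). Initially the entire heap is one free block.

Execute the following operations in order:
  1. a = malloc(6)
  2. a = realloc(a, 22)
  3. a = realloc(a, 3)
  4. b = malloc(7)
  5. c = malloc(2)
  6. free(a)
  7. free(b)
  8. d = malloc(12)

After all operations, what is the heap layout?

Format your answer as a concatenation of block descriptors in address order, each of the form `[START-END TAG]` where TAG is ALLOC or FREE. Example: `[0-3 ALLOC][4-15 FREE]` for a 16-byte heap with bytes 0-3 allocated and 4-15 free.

Op 1: a = malloc(6) -> a = 0; heap: [0-5 ALLOC][6-60 FREE]
Op 2: a = realloc(a, 22) -> a = 0; heap: [0-21 ALLOC][22-60 FREE]
Op 3: a = realloc(a, 3) -> a = 0; heap: [0-2 ALLOC][3-60 FREE]
Op 4: b = malloc(7) -> b = 3; heap: [0-2 ALLOC][3-9 ALLOC][10-60 FREE]
Op 5: c = malloc(2) -> c = 10; heap: [0-2 ALLOC][3-9 ALLOC][10-11 ALLOC][12-60 FREE]
Op 6: free(a) -> (freed a); heap: [0-2 FREE][3-9 ALLOC][10-11 ALLOC][12-60 FREE]
Op 7: free(b) -> (freed b); heap: [0-9 FREE][10-11 ALLOC][12-60 FREE]
Op 8: d = malloc(12) -> d = 12; heap: [0-9 FREE][10-11 ALLOC][12-23 ALLOC][24-60 FREE]

Answer: [0-9 FREE][10-11 ALLOC][12-23 ALLOC][24-60 FREE]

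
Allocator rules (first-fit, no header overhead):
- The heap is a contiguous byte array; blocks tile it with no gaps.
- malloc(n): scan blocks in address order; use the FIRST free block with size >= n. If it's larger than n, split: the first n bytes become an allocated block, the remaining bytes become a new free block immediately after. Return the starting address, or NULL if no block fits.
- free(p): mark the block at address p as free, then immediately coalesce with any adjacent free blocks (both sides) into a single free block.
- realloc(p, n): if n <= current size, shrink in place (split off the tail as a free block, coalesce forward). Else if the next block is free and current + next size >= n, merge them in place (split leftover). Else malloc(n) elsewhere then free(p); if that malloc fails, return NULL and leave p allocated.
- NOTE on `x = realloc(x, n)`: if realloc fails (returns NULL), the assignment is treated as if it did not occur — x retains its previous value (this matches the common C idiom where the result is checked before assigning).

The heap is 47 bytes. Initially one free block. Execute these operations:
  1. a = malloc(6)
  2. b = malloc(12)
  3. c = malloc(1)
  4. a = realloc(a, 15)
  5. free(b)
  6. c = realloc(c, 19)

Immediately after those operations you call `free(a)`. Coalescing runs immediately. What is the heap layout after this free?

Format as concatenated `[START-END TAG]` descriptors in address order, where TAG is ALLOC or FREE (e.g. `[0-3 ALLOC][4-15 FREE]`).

Op 1: a = malloc(6) -> a = 0; heap: [0-5 ALLOC][6-46 FREE]
Op 2: b = malloc(12) -> b = 6; heap: [0-5 ALLOC][6-17 ALLOC][18-46 FREE]
Op 3: c = malloc(1) -> c = 18; heap: [0-5 ALLOC][6-17 ALLOC][18-18 ALLOC][19-46 FREE]
Op 4: a = realloc(a, 15) -> a = 19; heap: [0-5 FREE][6-17 ALLOC][18-18 ALLOC][19-33 ALLOC][34-46 FREE]
Op 5: free(b) -> (freed b); heap: [0-17 FREE][18-18 ALLOC][19-33 ALLOC][34-46 FREE]
Op 6: c = realloc(c, 19) -> NULL (c unchanged); heap: [0-17 FREE][18-18 ALLOC][19-33 ALLOC][34-46 FREE]
free(a): a = 19 -> block [19-33 ALLOC]; mark free, coalesce with adjacent free neighbors -> [0-17 FREE][18-18 ALLOC][19-46 FREE]

Answer: [0-17 FREE][18-18 ALLOC][19-46 FREE]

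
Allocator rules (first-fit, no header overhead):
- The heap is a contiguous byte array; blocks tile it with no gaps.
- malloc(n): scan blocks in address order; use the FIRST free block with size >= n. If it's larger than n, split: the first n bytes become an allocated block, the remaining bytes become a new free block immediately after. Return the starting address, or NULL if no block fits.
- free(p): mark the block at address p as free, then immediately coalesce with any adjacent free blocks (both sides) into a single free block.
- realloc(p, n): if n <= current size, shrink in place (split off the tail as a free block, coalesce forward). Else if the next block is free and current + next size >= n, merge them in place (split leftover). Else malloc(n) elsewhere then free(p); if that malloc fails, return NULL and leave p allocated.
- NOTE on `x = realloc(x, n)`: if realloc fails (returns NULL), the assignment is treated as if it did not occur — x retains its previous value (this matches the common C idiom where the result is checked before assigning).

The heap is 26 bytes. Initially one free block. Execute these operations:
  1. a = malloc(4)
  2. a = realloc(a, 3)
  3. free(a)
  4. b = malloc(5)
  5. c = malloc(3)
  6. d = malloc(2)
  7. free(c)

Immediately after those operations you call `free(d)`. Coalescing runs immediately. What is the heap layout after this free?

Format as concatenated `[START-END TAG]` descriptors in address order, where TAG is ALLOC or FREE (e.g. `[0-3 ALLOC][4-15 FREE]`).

Answer: [0-4 ALLOC][5-25 FREE]

Derivation:
Op 1: a = malloc(4) -> a = 0; heap: [0-3 ALLOC][4-25 FREE]
Op 2: a = realloc(a, 3) -> a = 0; heap: [0-2 ALLOC][3-25 FREE]
Op 3: free(a) -> (freed a); heap: [0-25 FREE]
Op 4: b = malloc(5) -> b = 0; heap: [0-4 ALLOC][5-25 FREE]
Op 5: c = malloc(3) -> c = 5; heap: [0-4 ALLOC][5-7 ALLOC][8-25 FREE]
Op 6: d = malloc(2) -> d = 8; heap: [0-4 ALLOC][5-7 ALLOC][8-9 ALLOC][10-25 FREE]
Op 7: free(c) -> (freed c); heap: [0-4 ALLOC][5-7 FREE][8-9 ALLOC][10-25 FREE]
free(d): d = 8 -> block [8-9 ALLOC]; mark free, coalesce with adjacent free neighbors -> [0-4 ALLOC][5-25 FREE]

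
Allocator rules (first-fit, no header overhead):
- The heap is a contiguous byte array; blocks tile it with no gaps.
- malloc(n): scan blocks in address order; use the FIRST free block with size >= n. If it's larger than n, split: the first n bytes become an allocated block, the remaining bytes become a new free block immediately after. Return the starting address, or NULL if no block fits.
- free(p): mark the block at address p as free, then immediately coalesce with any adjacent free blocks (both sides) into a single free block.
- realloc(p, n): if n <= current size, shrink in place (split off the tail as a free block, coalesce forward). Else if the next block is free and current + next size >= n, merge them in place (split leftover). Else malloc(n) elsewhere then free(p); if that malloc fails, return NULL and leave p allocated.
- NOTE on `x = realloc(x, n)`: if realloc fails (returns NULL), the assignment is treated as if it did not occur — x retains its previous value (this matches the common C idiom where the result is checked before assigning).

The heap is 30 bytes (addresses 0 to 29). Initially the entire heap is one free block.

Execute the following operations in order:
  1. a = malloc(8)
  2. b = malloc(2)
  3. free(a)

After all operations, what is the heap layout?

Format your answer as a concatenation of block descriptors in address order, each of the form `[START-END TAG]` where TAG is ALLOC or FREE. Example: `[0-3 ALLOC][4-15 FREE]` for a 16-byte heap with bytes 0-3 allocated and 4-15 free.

Answer: [0-7 FREE][8-9 ALLOC][10-29 FREE]

Derivation:
Op 1: a = malloc(8) -> a = 0; heap: [0-7 ALLOC][8-29 FREE]
Op 2: b = malloc(2) -> b = 8; heap: [0-7 ALLOC][8-9 ALLOC][10-29 FREE]
Op 3: free(a) -> (freed a); heap: [0-7 FREE][8-9 ALLOC][10-29 FREE]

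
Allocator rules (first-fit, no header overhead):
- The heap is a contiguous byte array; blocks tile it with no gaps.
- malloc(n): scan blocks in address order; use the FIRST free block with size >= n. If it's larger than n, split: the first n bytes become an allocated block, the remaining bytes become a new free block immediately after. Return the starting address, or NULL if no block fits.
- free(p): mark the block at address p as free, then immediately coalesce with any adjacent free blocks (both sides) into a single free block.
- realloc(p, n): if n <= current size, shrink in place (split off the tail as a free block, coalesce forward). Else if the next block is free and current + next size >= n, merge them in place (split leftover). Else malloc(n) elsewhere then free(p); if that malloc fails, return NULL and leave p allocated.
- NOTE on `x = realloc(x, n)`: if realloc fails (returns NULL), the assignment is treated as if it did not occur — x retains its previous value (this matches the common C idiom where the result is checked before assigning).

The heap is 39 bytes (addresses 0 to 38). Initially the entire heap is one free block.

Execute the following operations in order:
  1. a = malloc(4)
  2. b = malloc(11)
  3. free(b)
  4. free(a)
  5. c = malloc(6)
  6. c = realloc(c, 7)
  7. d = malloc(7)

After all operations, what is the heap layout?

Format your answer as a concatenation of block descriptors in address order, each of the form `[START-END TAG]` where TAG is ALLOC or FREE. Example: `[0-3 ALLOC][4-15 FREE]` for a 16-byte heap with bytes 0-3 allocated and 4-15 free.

Answer: [0-6 ALLOC][7-13 ALLOC][14-38 FREE]

Derivation:
Op 1: a = malloc(4) -> a = 0; heap: [0-3 ALLOC][4-38 FREE]
Op 2: b = malloc(11) -> b = 4; heap: [0-3 ALLOC][4-14 ALLOC][15-38 FREE]
Op 3: free(b) -> (freed b); heap: [0-3 ALLOC][4-38 FREE]
Op 4: free(a) -> (freed a); heap: [0-38 FREE]
Op 5: c = malloc(6) -> c = 0; heap: [0-5 ALLOC][6-38 FREE]
Op 6: c = realloc(c, 7) -> c = 0; heap: [0-6 ALLOC][7-38 FREE]
Op 7: d = malloc(7) -> d = 7; heap: [0-6 ALLOC][7-13 ALLOC][14-38 FREE]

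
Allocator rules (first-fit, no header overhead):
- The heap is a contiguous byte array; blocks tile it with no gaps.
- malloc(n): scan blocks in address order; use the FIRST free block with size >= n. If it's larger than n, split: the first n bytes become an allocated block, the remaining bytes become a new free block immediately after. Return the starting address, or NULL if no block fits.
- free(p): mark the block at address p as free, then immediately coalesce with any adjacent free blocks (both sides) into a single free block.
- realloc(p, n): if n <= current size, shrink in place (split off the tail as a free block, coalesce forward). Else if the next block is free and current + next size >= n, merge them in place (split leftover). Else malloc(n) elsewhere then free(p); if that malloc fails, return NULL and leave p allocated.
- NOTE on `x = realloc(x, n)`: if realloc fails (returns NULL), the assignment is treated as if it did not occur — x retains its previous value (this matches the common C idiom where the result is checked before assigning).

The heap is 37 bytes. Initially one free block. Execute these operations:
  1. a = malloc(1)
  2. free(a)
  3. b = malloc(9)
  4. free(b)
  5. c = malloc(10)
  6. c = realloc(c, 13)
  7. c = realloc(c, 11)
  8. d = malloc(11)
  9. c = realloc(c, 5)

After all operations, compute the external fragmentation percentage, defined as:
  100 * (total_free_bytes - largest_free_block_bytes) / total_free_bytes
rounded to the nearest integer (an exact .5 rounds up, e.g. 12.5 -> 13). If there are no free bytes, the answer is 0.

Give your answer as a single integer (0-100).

Answer: 29

Derivation:
Op 1: a = malloc(1) -> a = 0; heap: [0-0 ALLOC][1-36 FREE]
Op 2: free(a) -> (freed a); heap: [0-36 FREE]
Op 3: b = malloc(9) -> b = 0; heap: [0-8 ALLOC][9-36 FREE]
Op 4: free(b) -> (freed b); heap: [0-36 FREE]
Op 5: c = malloc(10) -> c = 0; heap: [0-9 ALLOC][10-36 FREE]
Op 6: c = realloc(c, 13) -> c = 0; heap: [0-12 ALLOC][13-36 FREE]
Op 7: c = realloc(c, 11) -> c = 0; heap: [0-10 ALLOC][11-36 FREE]
Op 8: d = malloc(11) -> d = 11; heap: [0-10 ALLOC][11-21 ALLOC][22-36 FREE]
Op 9: c = realloc(c, 5) -> c = 0; heap: [0-4 ALLOC][5-10 FREE][11-21 ALLOC][22-36 FREE]
Free blocks: [6 15] total_free=21 largest=15 -> 100*(21-15)/21 = 600/21 ≈ 28.571 -> rounds to 29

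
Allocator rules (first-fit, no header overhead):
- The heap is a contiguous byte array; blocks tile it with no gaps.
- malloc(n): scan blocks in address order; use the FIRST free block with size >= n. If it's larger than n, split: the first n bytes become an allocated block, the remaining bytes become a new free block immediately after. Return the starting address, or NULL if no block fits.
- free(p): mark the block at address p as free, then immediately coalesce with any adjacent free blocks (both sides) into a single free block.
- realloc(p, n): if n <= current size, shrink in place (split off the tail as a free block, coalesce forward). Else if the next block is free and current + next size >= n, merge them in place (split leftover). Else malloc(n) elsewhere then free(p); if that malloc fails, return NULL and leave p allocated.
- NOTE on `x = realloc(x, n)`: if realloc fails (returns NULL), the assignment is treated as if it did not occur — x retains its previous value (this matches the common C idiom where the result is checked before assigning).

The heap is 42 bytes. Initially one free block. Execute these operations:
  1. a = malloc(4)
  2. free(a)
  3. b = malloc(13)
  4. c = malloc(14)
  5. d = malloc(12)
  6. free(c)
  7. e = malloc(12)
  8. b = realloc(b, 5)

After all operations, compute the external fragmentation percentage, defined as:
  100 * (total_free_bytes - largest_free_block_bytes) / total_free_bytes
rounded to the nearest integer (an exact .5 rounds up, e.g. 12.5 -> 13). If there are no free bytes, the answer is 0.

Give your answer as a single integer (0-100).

Answer: 38

Derivation:
Op 1: a = malloc(4) -> a = 0; heap: [0-3 ALLOC][4-41 FREE]
Op 2: free(a) -> (freed a); heap: [0-41 FREE]
Op 3: b = malloc(13) -> b = 0; heap: [0-12 ALLOC][13-41 FREE]
Op 4: c = malloc(14) -> c = 13; heap: [0-12 ALLOC][13-26 ALLOC][27-41 FREE]
Op 5: d = malloc(12) -> d = 27; heap: [0-12 ALLOC][13-26 ALLOC][27-38 ALLOC][39-41 FREE]
Op 6: free(c) -> (freed c); heap: [0-12 ALLOC][13-26 FREE][27-38 ALLOC][39-41 FREE]
Op 7: e = malloc(12) -> e = 13; heap: [0-12 ALLOC][13-24 ALLOC][25-26 FREE][27-38 ALLOC][39-41 FREE]
Op 8: b = realloc(b, 5) -> b = 0; heap: [0-4 ALLOC][5-12 FREE][13-24 ALLOC][25-26 FREE][27-38 ALLOC][39-41 FREE]
Free blocks: [8 2 3] total_free=13 largest=8 -> 100*(13-8)/13 = 500/13 ≈ 38.462 -> rounds to 38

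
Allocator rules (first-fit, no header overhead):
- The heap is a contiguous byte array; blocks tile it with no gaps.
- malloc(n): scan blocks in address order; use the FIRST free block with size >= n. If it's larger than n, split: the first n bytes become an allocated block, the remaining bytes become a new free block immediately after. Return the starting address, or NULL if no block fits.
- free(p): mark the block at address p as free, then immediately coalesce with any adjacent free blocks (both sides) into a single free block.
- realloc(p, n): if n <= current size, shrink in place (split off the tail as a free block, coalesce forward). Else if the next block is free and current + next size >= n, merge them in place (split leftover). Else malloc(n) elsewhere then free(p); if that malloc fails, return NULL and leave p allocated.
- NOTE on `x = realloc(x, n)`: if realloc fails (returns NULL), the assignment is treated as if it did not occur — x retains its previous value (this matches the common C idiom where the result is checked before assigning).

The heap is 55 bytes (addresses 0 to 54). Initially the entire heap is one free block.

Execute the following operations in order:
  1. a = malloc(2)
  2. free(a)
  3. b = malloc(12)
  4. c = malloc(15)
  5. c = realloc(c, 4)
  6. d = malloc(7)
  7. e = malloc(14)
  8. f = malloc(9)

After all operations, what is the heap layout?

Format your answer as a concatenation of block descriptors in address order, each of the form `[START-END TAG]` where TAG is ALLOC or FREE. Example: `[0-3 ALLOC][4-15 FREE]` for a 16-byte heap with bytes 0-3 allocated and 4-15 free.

Answer: [0-11 ALLOC][12-15 ALLOC][16-22 ALLOC][23-36 ALLOC][37-45 ALLOC][46-54 FREE]

Derivation:
Op 1: a = malloc(2) -> a = 0; heap: [0-1 ALLOC][2-54 FREE]
Op 2: free(a) -> (freed a); heap: [0-54 FREE]
Op 3: b = malloc(12) -> b = 0; heap: [0-11 ALLOC][12-54 FREE]
Op 4: c = malloc(15) -> c = 12; heap: [0-11 ALLOC][12-26 ALLOC][27-54 FREE]
Op 5: c = realloc(c, 4) -> c = 12; heap: [0-11 ALLOC][12-15 ALLOC][16-54 FREE]
Op 6: d = malloc(7) -> d = 16; heap: [0-11 ALLOC][12-15 ALLOC][16-22 ALLOC][23-54 FREE]
Op 7: e = malloc(14) -> e = 23; heap: [0-11 ALLOC][12-15 ALLOC][16-22 ALLOC][23-36 ALLOC][37-54 FREE]
Op 8: f = malloc(9) -> f = 37; heap: [0-11 ALLOC][12-15 ALLOC][16-22 ALLOC][23-36 ALLOC][37-45 ALLOC][46-54 FREE]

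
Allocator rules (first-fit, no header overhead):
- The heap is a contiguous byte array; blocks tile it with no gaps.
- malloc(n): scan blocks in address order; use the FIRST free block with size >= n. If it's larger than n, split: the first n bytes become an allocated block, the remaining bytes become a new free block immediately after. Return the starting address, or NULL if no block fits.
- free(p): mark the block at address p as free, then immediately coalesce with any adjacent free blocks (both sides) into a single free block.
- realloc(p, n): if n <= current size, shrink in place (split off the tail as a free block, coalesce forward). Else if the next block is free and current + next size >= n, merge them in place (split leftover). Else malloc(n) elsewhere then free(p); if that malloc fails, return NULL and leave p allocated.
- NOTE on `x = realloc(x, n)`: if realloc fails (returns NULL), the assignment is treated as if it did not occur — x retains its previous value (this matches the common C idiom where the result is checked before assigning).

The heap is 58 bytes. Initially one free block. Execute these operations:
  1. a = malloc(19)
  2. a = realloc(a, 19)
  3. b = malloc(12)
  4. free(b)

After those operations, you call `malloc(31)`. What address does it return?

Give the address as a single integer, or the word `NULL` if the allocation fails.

Op 1: a = malloc(19) -> a = 0; heap: [0-18 ALLOC][19-57 FREE]
Op 2: a = realloc(a, 19) -> a = 0; heap: [0-18 ALLOC][19-57 FREE]
Op 3: b = malloc(12) -> b = 19; heap: [0-18 ALLOC][19-30 ALLOC][31-57 FREE]
Op 4: free(b) -> (freed b); heap: [0-18 ALLOC][19-57 FREE]
malloc(31): first-fit scan over [0-18 ALLOC][19-57 FREE] -> 19

Answer: 19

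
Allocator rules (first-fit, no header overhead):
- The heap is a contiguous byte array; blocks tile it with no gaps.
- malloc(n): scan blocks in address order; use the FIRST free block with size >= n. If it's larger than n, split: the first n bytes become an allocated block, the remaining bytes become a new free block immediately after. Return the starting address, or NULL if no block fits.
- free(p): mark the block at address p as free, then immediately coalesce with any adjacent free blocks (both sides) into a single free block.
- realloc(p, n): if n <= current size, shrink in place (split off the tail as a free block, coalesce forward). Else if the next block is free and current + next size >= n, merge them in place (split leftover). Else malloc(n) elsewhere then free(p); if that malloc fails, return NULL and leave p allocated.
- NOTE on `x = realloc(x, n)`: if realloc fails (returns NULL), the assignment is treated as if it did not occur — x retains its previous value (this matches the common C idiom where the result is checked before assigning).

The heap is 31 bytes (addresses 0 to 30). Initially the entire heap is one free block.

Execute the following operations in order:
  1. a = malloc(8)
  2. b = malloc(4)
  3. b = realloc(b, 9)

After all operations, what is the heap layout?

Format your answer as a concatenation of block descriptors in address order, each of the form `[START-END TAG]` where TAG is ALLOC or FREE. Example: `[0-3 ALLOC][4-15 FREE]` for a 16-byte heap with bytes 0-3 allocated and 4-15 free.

Answer: [0-7 ALLOC][8-16 ALLOC][17-30 FREE]

Derivation:
Op 1: a = malloc(8) -> a = 0; heap: [0-7 ALLOC][8-30 FREE]
Op 2: b = malloc(4) -> b = 8; heap: [0-7 ALLOC][8-11 ALLOC][12-30 FREE]
Op 3: b = realloc(b, 9) -> b = 8; heap: [0-7 ALLOC][8-16 ALLOC][17-30 FREE]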